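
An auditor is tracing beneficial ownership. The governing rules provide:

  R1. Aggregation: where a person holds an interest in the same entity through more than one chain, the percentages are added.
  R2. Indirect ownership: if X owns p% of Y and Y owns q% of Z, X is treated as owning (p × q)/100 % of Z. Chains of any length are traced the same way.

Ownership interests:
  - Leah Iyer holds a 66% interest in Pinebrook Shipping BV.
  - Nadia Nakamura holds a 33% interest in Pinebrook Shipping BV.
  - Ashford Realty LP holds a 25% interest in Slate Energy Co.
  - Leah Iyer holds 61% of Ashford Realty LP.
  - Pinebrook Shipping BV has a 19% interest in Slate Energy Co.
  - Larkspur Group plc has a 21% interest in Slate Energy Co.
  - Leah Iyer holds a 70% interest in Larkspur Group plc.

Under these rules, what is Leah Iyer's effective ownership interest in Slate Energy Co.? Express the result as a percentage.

Chain via Larkspur Group plc (R2): 70% × 21% = 14.7% of Slate Energy Co.
Chain via Pinebrook Shipping BV (R2): 66% × 19% = 12.54% of Slate Energy Co.
Chain via Ashford Realty LP (R2): 61% × 25% = 15.25% of Slate Energy Co.
Aggregating (R1): 14.7% + 12.54% + 15.25% = 42.49%.

42.49%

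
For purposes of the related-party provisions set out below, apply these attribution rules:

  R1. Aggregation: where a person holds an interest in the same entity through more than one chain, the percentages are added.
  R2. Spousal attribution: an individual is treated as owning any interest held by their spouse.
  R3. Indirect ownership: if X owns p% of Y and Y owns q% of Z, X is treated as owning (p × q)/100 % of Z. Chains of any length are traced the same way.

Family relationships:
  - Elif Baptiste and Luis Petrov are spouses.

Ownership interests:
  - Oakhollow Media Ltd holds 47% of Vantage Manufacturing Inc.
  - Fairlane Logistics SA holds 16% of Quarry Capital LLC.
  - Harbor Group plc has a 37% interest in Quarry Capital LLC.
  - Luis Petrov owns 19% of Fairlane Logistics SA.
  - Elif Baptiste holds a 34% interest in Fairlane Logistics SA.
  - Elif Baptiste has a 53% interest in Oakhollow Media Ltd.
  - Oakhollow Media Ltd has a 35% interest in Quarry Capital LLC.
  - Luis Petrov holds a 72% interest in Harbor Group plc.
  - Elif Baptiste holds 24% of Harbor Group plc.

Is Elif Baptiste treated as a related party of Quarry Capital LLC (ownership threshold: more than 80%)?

No

By spousal attribution (R2), Elif Baptiste is treated as also owning Luis Petrov's interest in Fairlane Logistics SA, giving 34% + 19% = 53%.
By spousal attribution (R2), Elif Baptiste is treated as also owning Luis Petrov's interest in Harbor Group plc, giving 24% + 72% = 96%.
Chain via Fairlane Logistics SA (R3): 53% × 16% = 8.48% of Quarry Capital LLC.
Chain via Harbor Group plc (R3): 96% × 37% = 35.52% of Quarry Capital LLC.
Chain via Oakhollow Media Ltd (R3): 53% × 35% = 18.55% of Quarry Capital LLC.
Aggregating (R1): 8.48% + 35.52% + 18.55% = 62.55%.
62.55% does not exceed the 80% threshold, so Elif is not a related party to Quarry Capital LLC.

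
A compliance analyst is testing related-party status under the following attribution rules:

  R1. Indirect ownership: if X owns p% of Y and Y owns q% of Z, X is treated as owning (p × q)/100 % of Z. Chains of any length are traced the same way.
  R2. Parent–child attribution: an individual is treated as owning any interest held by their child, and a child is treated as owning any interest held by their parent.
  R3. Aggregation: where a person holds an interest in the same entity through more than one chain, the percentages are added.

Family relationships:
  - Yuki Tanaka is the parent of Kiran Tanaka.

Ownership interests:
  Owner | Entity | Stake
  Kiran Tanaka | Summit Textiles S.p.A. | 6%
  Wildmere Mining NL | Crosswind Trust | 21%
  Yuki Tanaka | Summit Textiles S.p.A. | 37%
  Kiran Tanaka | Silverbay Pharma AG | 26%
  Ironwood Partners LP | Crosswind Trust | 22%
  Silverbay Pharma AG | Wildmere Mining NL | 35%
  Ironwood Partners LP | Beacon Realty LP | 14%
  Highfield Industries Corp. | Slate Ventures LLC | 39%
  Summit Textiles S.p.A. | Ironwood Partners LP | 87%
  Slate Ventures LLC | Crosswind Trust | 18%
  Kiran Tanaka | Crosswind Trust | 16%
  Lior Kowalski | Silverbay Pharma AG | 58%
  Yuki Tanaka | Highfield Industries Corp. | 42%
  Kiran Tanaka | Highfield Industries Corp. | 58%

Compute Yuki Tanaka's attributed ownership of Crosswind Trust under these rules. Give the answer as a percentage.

By parent–child attribution (R2), Yuki Tanaka is treated as also owning Kiran Tanaka's interest in Summit Textiles S.p.A, giving 37% + 6% = 43%.
By parent–child attribution (R2), Yuki Tanaka is treated as also owning Kiran Tanaka's interest in Highfield Industries Corp, giving 42% + 58% = 100%.
By parent–child attribution (R2), Yuki Tanaka is treated as owning Kiran Tanaka's 26% interest in Silverbay Pharma AG.
By parent–child attribution (R2), Yuki Tanaka is treated as owning Kiran Tanaka's 16% interest in Crosswind Trust.
Chain via Summit Textiles S.p.A. → Ironwood Partners LP (R1): 43% × 87% × 22% = 8.2302% of Crosswind Trust.
Chain via Highfield Industries Corp. → Slate Ventures LLC (R1): 100% × 39% × 18% = 7.02% of Crosswind Trust.
Chain via Silverbay Pharma AG → Wildmere Mining NL (R1): 26% × 35% × 21% = 1.911% of Crosswind Trust.
Direct interest in Crosswind Trust: 16%.
Aggregating (R3): 8.2302% + 7.02% + 1.911% + 16% = 33.1612%.

33.1612%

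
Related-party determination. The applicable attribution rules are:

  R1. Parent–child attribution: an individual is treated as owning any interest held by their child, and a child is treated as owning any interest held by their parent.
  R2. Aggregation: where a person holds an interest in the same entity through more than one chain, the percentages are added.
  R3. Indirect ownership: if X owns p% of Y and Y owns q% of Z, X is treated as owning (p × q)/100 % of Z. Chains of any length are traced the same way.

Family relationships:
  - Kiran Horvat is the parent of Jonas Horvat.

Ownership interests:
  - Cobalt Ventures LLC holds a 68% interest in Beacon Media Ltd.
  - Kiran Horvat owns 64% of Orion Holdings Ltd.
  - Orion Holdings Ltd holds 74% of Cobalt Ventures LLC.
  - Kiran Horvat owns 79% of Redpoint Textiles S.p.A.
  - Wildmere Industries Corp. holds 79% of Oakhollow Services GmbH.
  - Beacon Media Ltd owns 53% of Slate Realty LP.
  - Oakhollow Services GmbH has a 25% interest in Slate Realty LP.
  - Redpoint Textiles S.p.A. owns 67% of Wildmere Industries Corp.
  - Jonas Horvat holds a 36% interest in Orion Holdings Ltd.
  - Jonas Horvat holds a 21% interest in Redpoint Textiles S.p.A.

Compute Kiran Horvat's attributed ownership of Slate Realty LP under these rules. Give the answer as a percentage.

39.9021%

By parent–child attribution (R1), Kiran Horvat is treated as also owning Jonas Horvat's interest in Redpoint Textiles S.p.A, giving 79% + 21% = 100%.
By parent–child attribution (R1), Kiran Horvat is treated as also owning Jonas Horvat's interest in Orion Holdings Ltd, giving 64% + 36% = 100%.
Chain via Redpoint Textiles S.p.A. → Wildmere Industries Corp. → Oakhollow Services GmbH (R3): 100% × 67% × 79% × 25% = 13.2325% of Slate Realty LP.
Chain via Orion Holdings Ltd → Cobalt Ventures LLC → Beacon Media Ltd (R3): 100% × 74% × 68% × 53% = 26.6696% of Slate Realty LP.
Aggregating (R2): 13.2325% + 26.6696% = 39.9021%.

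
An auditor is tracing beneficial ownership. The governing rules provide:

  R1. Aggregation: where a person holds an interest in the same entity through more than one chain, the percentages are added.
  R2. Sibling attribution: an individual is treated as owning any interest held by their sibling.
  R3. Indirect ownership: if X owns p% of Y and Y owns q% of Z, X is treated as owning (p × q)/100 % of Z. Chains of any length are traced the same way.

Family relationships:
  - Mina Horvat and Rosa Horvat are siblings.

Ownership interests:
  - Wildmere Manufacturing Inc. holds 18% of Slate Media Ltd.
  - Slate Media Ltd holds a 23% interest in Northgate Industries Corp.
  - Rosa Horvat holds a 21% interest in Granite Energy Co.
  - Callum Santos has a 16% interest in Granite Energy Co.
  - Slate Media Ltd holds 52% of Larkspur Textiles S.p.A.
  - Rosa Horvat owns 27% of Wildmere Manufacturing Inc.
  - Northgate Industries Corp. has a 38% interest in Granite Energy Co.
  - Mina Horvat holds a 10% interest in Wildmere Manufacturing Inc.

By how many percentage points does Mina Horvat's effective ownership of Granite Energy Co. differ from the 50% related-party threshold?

By sibling attribution (R2), Mina Horvat is treated as also owning Rosa Horvat's interest in Wildmere Manufacturing Inc, giving 10% + 27% = 37%.
By sibling attribution (R2), Mina Horvat is treated as owning Rosa Horvat's 21% interest in Granite Energy Co.
Chain via Wildmere Manufacturing Inc. → Slate Media Ltd → Northgate Industries Corp. (R3): 37% × 18% × 23% × 38% = 0.582084% of Granite Energy Co.
Direct interest in Granite Energy Co: 21%.
Aggregating (R1): 0.582084% + 21% = 21.582084%.
21.582084% falls short of the 50% threshold by 28.417916 percentage points.

28.417916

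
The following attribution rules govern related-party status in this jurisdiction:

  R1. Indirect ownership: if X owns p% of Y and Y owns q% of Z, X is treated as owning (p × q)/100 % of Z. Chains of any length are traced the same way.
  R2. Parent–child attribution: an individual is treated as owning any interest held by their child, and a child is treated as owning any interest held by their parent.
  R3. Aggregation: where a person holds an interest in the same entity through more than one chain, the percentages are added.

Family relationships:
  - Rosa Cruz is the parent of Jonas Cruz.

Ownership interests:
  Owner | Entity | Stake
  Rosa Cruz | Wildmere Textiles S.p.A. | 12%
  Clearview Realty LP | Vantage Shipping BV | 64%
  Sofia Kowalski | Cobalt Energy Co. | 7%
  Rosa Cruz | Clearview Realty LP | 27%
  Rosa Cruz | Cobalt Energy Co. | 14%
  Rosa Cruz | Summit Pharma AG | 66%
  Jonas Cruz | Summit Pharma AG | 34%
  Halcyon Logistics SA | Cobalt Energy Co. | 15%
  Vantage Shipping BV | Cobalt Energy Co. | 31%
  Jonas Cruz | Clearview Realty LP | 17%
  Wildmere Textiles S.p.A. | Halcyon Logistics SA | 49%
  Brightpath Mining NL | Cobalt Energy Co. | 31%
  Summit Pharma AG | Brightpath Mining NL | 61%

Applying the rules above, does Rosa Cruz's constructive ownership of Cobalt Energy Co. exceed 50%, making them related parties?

No

By parent–child attribution (R2), Rosa Cruz is treated as also owning Jonas Cruz's interest in Summit Pharma AG, giving 66% + 34% = 100%.
By parent–child attribution (R2), Rosa Cruz is treated as also owning Jonas Cruz's interest in Clearview Realty LP, giving 27% + 17% = 44%.
Chain via Summit Pharma AG → Brightpath Mining NL (R1): 100% × 61% × 31% = 18.91% of Cobalt Energy Co.
Chain via Clearview Realty LP → Vantage Shipping BV (R1): 44% × 64% × 31% = 8.7296% of Cobalt Energy Co.
Chain via Wildmere Textiles S.p.A. → Halcyon Logistics SA (R1): 12% × 49% × 15% = 0.882% of Cobalt Energy Co.
Direct interest in Cobalt Energy Co: 14%.
Aggregating (R3): 18.91% + 8.7296% + 0.882% + 14% = 42.5216%.
42.5216% does not exceed the 50% threshold, so Rosa is not a related party to Cobalt Energy Co.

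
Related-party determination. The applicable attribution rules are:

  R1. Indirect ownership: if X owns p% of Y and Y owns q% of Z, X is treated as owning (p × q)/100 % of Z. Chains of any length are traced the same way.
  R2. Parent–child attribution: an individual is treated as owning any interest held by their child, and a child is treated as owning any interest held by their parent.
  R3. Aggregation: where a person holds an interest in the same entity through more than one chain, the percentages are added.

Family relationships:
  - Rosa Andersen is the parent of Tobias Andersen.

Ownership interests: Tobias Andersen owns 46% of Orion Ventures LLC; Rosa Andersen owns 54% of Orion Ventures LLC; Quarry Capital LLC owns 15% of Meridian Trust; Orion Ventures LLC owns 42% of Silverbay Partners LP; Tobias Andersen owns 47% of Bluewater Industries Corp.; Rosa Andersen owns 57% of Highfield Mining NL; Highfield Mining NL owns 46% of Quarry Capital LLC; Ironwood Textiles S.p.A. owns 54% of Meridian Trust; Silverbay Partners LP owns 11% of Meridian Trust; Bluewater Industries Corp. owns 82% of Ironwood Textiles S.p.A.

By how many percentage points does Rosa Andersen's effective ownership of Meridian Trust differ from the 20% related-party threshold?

9.3646

By parent–child attribution (R2), Rosa Andersen is treated as also owning Tobias Andersen's interest in Orion Ventures LLC, giving 54% + 46% = 100%.
By parent–child attribution (R2), Rosa Andersen is treated as owning Tobias Andersen's 47% interest in Bluewater Industries Corp.
Chain via Orion Ventures LLC → Silverbay Partners LP (R1): 100% × 42% × 11% = 4.62% of Meridian Trust.
Chain via Highfield Mining NL → Quarry Capital LLC (R1): 57% × 46% × 15% = 3.933% of Meridian Trust.
Chain via Bluewater Industries Corp. → Ironwood Textiles S.p.A. (R1): 47% × 82% × 54% = 20.8116% of Meridian Trust.
Aggregating (R3): 4.62% + 3.933% + 20.8116% = 29.3646%.
29.3646% exceeds the 20% threshold by 9.3646 percentage points.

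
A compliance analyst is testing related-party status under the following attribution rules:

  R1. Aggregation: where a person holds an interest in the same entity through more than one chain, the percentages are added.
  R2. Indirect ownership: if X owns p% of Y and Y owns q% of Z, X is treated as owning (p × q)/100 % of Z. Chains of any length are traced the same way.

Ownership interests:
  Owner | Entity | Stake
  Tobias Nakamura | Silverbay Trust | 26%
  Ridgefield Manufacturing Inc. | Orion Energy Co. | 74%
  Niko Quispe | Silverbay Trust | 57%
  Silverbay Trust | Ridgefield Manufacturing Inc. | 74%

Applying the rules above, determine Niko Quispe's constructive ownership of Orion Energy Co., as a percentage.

31.2132%

Chain via Silverbay Trust → Ridgefield Manufacturing Inc. (R2): 57% × 74% × 74% = 31.2132% of Orion Energy Co.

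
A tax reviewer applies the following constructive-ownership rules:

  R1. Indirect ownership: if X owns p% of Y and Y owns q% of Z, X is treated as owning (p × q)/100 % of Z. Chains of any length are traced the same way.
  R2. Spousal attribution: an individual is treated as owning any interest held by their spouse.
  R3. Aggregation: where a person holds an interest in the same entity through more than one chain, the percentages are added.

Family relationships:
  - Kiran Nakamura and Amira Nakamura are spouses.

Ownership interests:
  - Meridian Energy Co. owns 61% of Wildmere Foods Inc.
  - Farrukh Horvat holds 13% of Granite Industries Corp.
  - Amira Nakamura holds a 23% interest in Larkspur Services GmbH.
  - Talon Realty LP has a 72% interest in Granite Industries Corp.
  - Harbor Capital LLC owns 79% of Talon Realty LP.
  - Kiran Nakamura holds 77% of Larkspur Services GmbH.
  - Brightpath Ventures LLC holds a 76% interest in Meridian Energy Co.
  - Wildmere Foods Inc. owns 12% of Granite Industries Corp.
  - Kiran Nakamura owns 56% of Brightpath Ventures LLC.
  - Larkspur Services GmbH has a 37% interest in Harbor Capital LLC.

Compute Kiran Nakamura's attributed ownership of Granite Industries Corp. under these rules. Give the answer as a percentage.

By spousal attribution (R2), Kiran Nakamura is treated as also owning Amira Nakamura's interest in Larkspur Services GmbH, giving 77% + 23% = 100%.
Chain via Larkspur Services GmbH → Harbor Capital LLC → Talon Realty LP (R1): 100% × 37% × 79% × 72% = 21.0456% of Granite Industries Corp.
Chain via Brightpath Ventures LLC → Meridian Energy Co. → Wildmere Foods Inc. (R1): 56% × 76% × 61% × 12% = 3.115392% of Granite Industries Corp.
Aggregating (R3): 21.0456% + 3.115392% = 24.160992%.

24.160992%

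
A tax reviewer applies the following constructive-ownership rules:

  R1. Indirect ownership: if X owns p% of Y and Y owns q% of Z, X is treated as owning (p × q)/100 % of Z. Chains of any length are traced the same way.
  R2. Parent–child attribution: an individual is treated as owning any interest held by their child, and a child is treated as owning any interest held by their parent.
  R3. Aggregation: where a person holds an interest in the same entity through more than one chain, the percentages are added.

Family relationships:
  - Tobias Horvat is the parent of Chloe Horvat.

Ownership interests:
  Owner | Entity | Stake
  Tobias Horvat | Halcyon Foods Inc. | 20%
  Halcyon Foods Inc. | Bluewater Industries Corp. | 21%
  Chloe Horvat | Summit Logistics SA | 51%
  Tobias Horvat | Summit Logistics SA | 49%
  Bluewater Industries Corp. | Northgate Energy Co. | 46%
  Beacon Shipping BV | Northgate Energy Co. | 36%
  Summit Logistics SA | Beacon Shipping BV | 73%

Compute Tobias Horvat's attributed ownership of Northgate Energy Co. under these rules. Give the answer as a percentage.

28.212%

By parent–child attribution (R2), Tobias Horvat is treated as also owning Chloe Horvat's interest in Summit Logistics SA, giving 49% + 51% = 100%.
Chain via Halcyon Foods Inc. → Bluewater Industries Corp. (R1): 20% × 21% × 46% = 1.932% of Northgate Energy Co.
Chain via Summit Logistics SA → Beacon Shipping BV (R1): 100% × 73% × 36% = 26.28% of Northgate Energy Co.
Aggregating (R3): 1.932% + 26.28% = 28.212%.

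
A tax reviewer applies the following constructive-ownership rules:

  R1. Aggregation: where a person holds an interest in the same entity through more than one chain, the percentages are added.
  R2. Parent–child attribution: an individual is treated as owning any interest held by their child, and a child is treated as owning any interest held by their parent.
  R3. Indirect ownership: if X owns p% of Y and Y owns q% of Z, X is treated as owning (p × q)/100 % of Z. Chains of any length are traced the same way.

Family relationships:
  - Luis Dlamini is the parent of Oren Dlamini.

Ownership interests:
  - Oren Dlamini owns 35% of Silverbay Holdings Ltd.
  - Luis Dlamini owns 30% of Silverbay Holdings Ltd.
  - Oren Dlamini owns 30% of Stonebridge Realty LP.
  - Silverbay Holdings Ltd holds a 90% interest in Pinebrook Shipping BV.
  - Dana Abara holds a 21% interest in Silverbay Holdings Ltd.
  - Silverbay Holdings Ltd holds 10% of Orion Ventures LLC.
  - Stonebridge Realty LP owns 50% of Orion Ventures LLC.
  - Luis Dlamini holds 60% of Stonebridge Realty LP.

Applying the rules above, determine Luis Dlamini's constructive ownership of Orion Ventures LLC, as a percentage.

51.5%

By parent–child attribution (R2), Luis Dlamini is treated as also owning Oren Dlamini's interest in Silverbay Holdings Ltd, giving 30% + 35% = 65%.
By parent–child attribution (R2), Luis Dlamini is treated as also owning Oren Dlamini's interest in Stonebridge Realty LP, giving 60% + 30% = 90%.
Chain via Silverbay Holdings Ltd (R3): 65% × 10% = 6.5% of Orion Ventures LLC.
Chain via Stonebridge Realty LP (R3): 90% × 50% = 45% of Orion Ventures LLC.
Aggregating (R1): 6.5% + 45% = 51.5%.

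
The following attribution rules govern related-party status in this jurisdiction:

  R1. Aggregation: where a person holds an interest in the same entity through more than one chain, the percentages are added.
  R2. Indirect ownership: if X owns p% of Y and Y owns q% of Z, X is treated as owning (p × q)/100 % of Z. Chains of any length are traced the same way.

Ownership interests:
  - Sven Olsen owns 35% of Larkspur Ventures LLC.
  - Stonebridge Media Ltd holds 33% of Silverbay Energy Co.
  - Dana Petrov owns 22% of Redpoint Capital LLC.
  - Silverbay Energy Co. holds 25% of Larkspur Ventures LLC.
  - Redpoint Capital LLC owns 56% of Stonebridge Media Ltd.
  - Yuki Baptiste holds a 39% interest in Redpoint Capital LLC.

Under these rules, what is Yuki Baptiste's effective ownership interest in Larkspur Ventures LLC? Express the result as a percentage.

1.8018%

Chain via Redpoint Capital LLC → Stonebridge Media Ltd → Silverbay Energy Co. (R2): 39% × 56% × 33% × 25% = 1.8018% of Larkspur Ventures LLC.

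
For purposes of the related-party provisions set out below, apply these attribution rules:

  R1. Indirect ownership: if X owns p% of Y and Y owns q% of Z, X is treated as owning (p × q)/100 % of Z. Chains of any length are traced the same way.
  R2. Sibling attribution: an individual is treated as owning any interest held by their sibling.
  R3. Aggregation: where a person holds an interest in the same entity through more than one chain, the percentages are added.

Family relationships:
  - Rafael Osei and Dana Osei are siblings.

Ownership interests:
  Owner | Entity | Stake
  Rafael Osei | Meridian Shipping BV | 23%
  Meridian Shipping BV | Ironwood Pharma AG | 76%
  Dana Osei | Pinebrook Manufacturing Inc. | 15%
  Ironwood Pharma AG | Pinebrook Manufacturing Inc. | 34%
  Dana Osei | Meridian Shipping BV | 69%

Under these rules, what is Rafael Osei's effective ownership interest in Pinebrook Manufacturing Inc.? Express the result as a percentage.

38.7728%

By sibling attribution (R2), Rafael Osei is treated as also owning Dana Osei's interest in Meridian Shipping BV, giving 23% + 69% = 92%.
By sibling attribution (R2), Rafael Osei is treated as owning Dana Osei's 15% interest in Pinebrook Manufacturing Inc.
Chain via Meridian Shipping BV → Ironwood Pharma AG (R1): 92% × 76% × 34% = 23.7728% of Pinebrook Manufacturing Inc.
Direct interest in Pinebrook Manufacturing Inc: 15%.
Aggregating (R3): 23.7728% + 15% = 38.7728%.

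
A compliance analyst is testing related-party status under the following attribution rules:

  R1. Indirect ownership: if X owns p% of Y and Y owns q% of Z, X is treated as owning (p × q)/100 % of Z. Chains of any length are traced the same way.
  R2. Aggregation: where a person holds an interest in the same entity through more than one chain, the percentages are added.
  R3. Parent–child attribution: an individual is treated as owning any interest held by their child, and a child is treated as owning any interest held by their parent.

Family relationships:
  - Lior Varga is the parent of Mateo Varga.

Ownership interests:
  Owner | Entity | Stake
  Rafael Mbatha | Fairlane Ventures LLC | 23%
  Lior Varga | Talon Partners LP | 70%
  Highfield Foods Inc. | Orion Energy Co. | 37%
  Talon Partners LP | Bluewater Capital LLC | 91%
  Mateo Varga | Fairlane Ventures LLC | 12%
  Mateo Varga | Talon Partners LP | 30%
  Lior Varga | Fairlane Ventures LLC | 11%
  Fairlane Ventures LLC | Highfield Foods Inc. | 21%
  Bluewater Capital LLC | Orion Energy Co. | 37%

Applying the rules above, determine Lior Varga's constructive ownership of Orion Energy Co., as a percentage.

35.4571%

By parent–child attribution (R3), Lior Varga is treated as also owning Mateo Varga's interest in Talon Partners LP, giving 70% + 30% = 100%.
By parent–child attribution (R3), Lior Varga is treated as also owning Mateo Varga's interest in Fairlane Ventures LLC, giving 11% + 12% = 23%.
Chain via Talon Partners LP → Bluewater Capital LLC (R1): 100% × 91% × 37% = 33.67% of Orion Energy Co.
Chain via Fairlane Ventures LLC → Highfield Foods Inc. (R1): 23% × 21% × 37% = 1.7871% of Orion Energy Co.
Aggregating (R2): 33.67% + 1.7871% = 35.4571%.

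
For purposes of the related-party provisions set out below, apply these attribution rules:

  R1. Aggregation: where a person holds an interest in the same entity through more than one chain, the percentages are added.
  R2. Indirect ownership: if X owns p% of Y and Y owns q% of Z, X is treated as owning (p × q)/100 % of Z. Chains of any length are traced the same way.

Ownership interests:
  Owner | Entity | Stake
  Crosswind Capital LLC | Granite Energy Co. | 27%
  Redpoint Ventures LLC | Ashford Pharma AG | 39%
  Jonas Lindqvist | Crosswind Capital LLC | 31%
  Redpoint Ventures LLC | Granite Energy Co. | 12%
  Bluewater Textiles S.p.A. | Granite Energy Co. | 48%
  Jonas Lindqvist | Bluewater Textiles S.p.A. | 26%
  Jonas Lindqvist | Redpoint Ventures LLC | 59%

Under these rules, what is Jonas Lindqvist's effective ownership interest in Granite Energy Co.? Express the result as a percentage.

27.93%

Chain via Bluewater Textiles S.p.A. (R2): 26% × 48% = 12.48% of Granite Energy Co.
Chain via Redpoint Ventures LLC (R2): 59% × 12% = 7.08% of Granite Energy Co.
Chain via Crosswind Capital LLC (R2): 31% × 27% = 8.37% of Granite Energy Co.
Aggregating (R1): 12.48% + 7.08% + 8.37% = 27.93%.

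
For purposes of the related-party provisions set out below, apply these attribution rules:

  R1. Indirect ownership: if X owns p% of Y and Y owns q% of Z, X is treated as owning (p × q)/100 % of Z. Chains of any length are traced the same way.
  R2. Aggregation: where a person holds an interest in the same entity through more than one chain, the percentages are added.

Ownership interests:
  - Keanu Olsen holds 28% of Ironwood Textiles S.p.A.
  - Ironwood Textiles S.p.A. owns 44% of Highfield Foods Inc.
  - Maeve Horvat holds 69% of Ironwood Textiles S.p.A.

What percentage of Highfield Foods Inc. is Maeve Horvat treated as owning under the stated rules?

Chain via Ironwood Textiles S.p.A. (R1): 69% × 44% = 30.36% of Highfield Foods Inc.

30.36%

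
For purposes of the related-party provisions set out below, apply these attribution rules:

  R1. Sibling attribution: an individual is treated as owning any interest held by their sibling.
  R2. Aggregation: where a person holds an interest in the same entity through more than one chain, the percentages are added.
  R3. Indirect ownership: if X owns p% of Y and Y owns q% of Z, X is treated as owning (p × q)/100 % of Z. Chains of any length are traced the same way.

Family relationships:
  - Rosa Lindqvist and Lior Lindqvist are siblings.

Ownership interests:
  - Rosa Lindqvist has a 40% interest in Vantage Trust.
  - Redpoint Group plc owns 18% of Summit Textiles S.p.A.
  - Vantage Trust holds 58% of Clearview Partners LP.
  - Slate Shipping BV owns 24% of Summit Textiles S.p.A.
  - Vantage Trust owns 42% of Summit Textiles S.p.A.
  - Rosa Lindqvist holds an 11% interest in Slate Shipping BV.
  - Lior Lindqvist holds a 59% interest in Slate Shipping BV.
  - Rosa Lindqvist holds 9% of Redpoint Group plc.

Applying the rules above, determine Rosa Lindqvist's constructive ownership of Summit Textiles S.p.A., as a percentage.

35.22%

By sibling attribution (R1), Rosa Lindqvist is treated as also owning Lior Lindqvist's interest in Slate Shipping BV, giving 11% + 59% = 70%.
Chain via Vantage Trust (R3): 40% × 42% = 16.8% of Summit Textiles S.p.A.
Chain via Slate Shipping BV (R3): 70% × 24% = 16.8% of Summit Textiles S.p.A.
Chain via Redpoint Group plc (R3): 9% × 18% = 1.62% of Summit Textiles S.p.A.
Aggregating (R2): 16.8% + 16.8% + 1.62% = 35.22%.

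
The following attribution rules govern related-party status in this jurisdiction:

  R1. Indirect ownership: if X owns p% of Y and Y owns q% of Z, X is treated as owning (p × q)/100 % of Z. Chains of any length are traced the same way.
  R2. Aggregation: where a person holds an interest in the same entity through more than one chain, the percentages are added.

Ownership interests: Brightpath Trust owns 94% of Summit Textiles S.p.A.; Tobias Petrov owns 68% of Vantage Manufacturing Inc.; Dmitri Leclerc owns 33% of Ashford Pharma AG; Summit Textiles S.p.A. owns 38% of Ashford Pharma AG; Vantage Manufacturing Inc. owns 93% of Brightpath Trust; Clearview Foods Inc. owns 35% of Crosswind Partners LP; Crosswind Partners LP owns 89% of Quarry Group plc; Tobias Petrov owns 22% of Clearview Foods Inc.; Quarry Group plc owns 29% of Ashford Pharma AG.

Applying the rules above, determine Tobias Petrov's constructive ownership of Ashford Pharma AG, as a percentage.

24.576698%

Chain via Clearview Foods Inc. → Crosswind Partners LP → Quarry Group plc (R1): 22% × 35% × 89% × 29% = 1.98737% of Ashford Pharma AG.
Chain via Vantage Manufacturing Inc. → Brightpath Trust → Summit Textiles S.p.A. (R1): 68% × 93% × 94% × 38% = 22.589328% of Ashford Pharma AG.
Aggregating (R2): 1.98737% + 22.589328% = 24.576698%.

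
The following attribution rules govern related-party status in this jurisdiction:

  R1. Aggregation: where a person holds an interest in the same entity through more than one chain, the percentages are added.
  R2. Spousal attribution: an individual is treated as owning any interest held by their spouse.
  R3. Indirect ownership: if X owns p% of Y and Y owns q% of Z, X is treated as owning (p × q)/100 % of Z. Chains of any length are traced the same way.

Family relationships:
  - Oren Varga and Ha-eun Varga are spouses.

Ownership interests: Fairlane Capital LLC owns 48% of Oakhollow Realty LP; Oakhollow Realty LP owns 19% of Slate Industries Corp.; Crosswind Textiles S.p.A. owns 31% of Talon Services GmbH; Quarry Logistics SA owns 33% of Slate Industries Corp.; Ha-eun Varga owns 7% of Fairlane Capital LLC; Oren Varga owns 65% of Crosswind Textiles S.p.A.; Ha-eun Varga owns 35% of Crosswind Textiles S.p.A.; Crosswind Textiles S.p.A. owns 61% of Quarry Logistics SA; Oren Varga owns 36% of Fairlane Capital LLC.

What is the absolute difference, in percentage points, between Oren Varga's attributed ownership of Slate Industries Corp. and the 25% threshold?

By spousal attribution (R2), Oren Varga is treated as also owning Ha-eun Varga's interest in Fairlane Capital LLC, giving 36% + 7% = 43%.
By spousal attribution (R2), Oren Varga is treated as also owning Ha-eun Varga's interest in Crosswind Textiles S.p.A, giving 65% + 35% = 100%.
Chain via Fairlane Capital LLC → Oakhollow Realty LP (R3): 43% × 48% × 19% = 3.9216% of Slate Industries Corp.
Chain via Crosswind Textiles S.p.A. → Quarry Logistics SA (R3): 100% × 61% × 33% = 20.13% of Slate Industries Corp.
Aggregating (R1): 3.9216% + 20.13% = 24.0516%.
24.0516% falls short of the 25% threshold by 0.9484 percentage points.

0.9484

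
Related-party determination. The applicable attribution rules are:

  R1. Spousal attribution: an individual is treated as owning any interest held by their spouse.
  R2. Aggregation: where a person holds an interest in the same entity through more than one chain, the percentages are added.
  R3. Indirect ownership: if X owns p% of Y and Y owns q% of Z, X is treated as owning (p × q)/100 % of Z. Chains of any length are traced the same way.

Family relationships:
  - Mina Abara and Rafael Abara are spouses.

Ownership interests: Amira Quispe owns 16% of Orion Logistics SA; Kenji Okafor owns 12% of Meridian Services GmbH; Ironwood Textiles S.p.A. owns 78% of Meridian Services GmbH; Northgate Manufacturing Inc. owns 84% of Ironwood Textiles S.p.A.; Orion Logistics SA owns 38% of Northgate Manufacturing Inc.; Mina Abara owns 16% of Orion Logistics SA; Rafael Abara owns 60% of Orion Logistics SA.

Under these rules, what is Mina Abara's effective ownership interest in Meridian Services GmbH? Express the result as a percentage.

By spousal attribution (R1), Mina Abara is treated as also owning Rafael Abara's interest in Orion Logistics SA, giving 16% + 60% = 76%.
Chain via Orion Logistics SA → Northgate Manufacturing Inc. → Ironwood Textiles S.p.A. (R3): 76% × 38% × 84% × 78% = 18.922176% of Meridian Services GmbH.

18.922176%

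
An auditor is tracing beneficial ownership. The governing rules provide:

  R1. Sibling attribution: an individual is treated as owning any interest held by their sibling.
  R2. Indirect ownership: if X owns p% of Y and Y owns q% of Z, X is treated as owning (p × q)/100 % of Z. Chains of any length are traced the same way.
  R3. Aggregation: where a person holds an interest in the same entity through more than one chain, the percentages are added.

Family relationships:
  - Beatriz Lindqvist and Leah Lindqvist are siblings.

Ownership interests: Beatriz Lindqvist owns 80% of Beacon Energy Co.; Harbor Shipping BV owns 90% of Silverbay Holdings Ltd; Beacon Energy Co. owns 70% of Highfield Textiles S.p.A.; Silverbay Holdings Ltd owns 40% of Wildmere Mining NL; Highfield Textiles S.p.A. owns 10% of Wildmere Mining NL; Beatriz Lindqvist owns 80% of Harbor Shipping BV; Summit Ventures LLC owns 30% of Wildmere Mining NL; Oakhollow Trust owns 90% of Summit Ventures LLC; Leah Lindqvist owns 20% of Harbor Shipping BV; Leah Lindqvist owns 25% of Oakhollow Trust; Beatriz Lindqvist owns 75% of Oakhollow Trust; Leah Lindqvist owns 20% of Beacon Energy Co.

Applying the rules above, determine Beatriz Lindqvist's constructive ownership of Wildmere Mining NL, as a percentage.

70%

By sibling attribution (R1), Beatriz Lindqvist is treated as also owning Leah Lindqvist's interest in Oakhollow Trust, giving 75% + 25% = 100%.
By sibling attribution (R1), Beatriz Lindqvist is treated as also owning Leah Lindqvist's interest in Harbor Shipping BV, giving 80% + 20% = 100%.
By sibling attribution (R1), Beatriz Lindqvist is treated as also owning Leah Lindqvist's interest in Beacon Energy Co, giving 80% + 20% = 100%.
Chain via Oakhollow Trust → Summit Ventures LLC (R2): 100% × 90% × 30% = 27% of Wildmere Mining NL.
Chain via Harbor Shipping BV → Silverbay Holdings Ltd (R2): 100% × 90% × 40% = 36% of Wildmere Mining NL.
Chain via Beacon Energy Co. → Highfield Textiles S.p.A. (R2): 100% × 70% × 10% = 7% of Wildmere Mining NL.
Aggregating (R3): 27% + 36% + 7% = 70%.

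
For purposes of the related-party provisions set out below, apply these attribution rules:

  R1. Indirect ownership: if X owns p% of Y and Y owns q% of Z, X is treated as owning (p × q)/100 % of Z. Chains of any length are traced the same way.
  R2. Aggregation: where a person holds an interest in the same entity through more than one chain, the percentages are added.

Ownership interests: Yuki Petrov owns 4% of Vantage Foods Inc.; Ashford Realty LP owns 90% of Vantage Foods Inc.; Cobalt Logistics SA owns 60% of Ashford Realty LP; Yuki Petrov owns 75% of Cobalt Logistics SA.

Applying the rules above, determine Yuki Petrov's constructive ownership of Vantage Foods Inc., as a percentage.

44.5%

Chain via Cobalt Logistics SA → Ashford Realty LP (R1): 75% × 60% × 90% = 40.5% of Vantage Foods Inc.
Direct interest in Vantage Foods Inc: 4%.
Aggregating (R2): 40.5% + 4% = 44.5%.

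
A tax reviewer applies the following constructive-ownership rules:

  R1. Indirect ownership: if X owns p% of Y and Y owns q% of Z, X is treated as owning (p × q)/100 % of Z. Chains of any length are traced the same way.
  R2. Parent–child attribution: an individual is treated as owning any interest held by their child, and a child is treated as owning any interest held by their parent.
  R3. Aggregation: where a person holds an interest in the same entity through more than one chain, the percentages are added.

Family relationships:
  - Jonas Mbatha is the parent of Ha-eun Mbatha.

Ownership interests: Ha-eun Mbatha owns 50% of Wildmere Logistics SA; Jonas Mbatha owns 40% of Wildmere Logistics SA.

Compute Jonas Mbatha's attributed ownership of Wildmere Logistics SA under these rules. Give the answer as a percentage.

90%

By parent–child attribution (R2), Jonas Mbatha is treated as also owning Ha-eun Mbatha's interest in Wildmere Logistics SA, giving 40% + 50% = 90%.
Direct interest in Wildmere Logistics SA: 90%.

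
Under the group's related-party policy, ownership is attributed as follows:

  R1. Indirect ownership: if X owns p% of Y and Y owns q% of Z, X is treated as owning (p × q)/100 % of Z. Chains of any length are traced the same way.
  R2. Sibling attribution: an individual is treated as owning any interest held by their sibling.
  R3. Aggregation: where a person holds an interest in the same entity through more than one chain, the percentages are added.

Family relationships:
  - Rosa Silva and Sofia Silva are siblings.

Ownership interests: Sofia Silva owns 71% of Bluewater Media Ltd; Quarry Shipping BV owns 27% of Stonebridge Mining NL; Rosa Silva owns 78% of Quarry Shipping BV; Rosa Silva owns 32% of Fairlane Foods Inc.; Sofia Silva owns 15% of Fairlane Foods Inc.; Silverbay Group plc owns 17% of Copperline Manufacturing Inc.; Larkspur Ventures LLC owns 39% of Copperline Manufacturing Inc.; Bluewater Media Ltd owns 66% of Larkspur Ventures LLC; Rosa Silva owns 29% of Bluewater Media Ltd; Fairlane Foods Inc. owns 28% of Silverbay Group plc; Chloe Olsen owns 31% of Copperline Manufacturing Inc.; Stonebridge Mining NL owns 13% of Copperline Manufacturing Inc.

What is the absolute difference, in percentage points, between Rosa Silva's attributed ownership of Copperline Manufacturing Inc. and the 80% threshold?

49.285

By sibling attribution (R2), Rosa Silva is treated as also owning Sofia Silva's interest in Bluewater Media Ltd, giving 29% + 71% = 100%.
By sibling attribution (R2), Rosa Silva is treated as also owning Sofia Silva's interest in Fairlane Foods Inc, giving 32% + 15% = 47%.
Chain via Bluewater Media Ltd → Larkspur Ventures LLC (R1): 100% × 66% × 39% = 25.74% of Copperline Manufacturing Inc.
Chain via Fairlane Foods Inc. → Silverbay Group plc (R1): 47% × 28% × 17% = 2.2372% of Copperline Manufacturing Inc.
Chain via Quarry Shipping BV → Stonebridge Mining NL (R1): 78% × 27% × 13% = 2.7378% of Copperline Manufacturing Inc.
Aggregating (R3): 25.74% + 2.2372% + 2.7378% = 30.715%.
30.715% falls short of the 80% threshold by 49.285 percentage points.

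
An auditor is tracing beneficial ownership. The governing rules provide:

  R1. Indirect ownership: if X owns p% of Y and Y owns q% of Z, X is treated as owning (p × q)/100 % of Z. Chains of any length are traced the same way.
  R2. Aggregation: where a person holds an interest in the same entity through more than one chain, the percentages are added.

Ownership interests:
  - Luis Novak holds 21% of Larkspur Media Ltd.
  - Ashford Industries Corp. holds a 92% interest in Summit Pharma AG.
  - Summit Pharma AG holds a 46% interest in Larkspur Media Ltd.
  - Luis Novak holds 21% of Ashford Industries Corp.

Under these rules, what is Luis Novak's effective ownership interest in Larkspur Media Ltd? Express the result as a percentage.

Chain via Ashford Industries Corp. → Summit Pharma AG (R1): 21% × 92% × 46% = 8.8872% of Larkspur Media Ltd.
Direct interest in Larkspur Media Ltd: 21%.
Aggregating (R2): 8.8872% + 21% = 29.8872%.

29.8872%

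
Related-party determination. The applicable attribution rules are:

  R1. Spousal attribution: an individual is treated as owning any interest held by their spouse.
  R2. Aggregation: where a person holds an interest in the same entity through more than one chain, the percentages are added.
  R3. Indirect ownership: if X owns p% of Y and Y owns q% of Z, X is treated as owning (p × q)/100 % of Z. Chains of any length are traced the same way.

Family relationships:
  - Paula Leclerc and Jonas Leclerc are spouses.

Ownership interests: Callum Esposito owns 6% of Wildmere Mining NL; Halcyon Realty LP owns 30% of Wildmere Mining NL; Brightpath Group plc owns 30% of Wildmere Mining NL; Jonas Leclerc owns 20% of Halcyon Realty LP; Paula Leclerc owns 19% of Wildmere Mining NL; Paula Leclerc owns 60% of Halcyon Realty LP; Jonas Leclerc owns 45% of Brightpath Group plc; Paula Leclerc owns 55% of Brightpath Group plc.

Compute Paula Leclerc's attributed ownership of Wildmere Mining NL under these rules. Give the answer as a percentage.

By spousal attribution (R1), Paula Leclerc is treated as also owning Jonas Leclerc's interest in Brightpath Group plc, giving 55% + 45% = 100%.
By spousal attribution (R1), Paula Leclerc is treated as also owning Jonas Leclerc's interest in Halcyon Realty LP, giving 60% + 20% = 80%.
Chain via Brightpath Group plc (R3): 100% × 30% = 30% of Wildmere Mining NL.
Chain via Halcyon Realty LP (R3): 80% × 30% = 24% of Wildmere Mining NL.
Direct interest in Wildmere Mining NL: 19%.
Aggregating (R2): 30% + 24% + 19% = 73%.

73%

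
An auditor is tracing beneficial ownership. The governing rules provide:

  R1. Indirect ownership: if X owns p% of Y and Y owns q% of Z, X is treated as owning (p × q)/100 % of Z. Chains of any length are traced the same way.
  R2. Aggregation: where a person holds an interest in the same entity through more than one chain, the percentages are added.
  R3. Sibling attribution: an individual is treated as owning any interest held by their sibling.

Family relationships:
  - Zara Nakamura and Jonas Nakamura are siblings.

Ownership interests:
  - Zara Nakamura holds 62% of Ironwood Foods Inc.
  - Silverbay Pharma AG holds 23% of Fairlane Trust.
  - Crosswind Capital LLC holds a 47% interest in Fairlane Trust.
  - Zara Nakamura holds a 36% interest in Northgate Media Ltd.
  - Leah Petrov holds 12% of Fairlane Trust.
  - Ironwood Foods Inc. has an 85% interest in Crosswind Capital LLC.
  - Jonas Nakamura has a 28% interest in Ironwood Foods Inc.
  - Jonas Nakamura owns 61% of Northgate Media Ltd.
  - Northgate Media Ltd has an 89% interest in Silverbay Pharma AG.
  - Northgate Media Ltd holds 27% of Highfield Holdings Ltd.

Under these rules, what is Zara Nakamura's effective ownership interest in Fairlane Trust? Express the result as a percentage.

55.8109%

By sibling attribution (R3), Zara Nakamura is treated as also owning Jonas Nakamura's interest in Northgate Media Ltd, giving 36% + 61% = 97%.
By sibling attribution (R3), Zara Nakamura is treated as also owning Jonas Nakamura's interest in Ironwood Foods Inc, giving 62% + 28% = 90%.
Chain via Northgate Media Ltd → Silverbay Pharma AG (R1): 97% × 89% × 23% = 19.8559% of Fairlane Trust.
Chain via Ironwood Foods Inc. → Crosswind Capital LLC (R1): 90% × 85% × 47% = 35.955% of Fairlane Trust.
Aggregating (R2): 19.8559% + 35.955% = 55.8109%.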